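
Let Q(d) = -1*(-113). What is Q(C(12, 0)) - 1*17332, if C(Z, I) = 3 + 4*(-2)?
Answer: -17219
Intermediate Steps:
C(Z, I) = -5 (C(Z, I) = 3 - 8 = -5)
Q(d) = 113
Q(C(12, 0)) - 1*17332 = 113 - 1*17332 = 113 - 17332 = -17219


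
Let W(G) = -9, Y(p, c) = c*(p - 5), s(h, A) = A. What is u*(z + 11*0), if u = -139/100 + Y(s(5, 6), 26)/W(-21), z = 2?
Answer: -3851/450 ≈ -8.5578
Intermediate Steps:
Y(p, c) = c*(-5 + p)
u = -3851/900 (u = -139/100 + (26*(-5 + 6))/(-9) = -139*1/100 + (26*1)*(-⅑) = -139/100 + 26*(-⅑) = -139/100 - 26/9 = -3851/900 ≈ -4.2789)
u*(z + 11*0) = -3851*(2 + 11*0)/900 = -3851*(2 + 0)/900 = -3851/900*2 = -3851/450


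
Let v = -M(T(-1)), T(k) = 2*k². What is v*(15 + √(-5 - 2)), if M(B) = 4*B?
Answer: -120 - 8*I*√7 ≈ -120.0 - 21.166*I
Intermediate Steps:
v = -8 (v = -4*2*(-1)² = -4*2*1 = -4*2 = -1*8 = -8)
v*(15 + √(-5 - 2)) = -8*(15 + √(-5 - 2)) = -8*(15 + √(-7)) = -8*(15 + I*√7) = -120 - 8*I*√7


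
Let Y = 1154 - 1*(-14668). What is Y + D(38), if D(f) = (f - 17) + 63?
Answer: 15906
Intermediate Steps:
D(f) = 46 + f (D(f) = (-17 + f) + 63 = 46 + f)
Y = 15822 (Y = 1154 + 14668 = 15822)
Y + D(38) = 15822 + (46 + 38) = 15822 + 84 = 15906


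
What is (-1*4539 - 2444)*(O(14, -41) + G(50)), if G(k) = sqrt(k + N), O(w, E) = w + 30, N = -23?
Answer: -307252 - 20949*sqrt(3) ≈ -3.4354e+5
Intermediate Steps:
O(w, E) = 30 + w
G(k) = sqrt(-23 + k) (G(k) = sqrt(k - 23) = sqrt(-23 + k))
(-1*4539 - 2444)*(O(14, -41) + G(50)) = (-1*4539 - 2444)*((30 + 14) + sqrt(-23 + 50)) = (-4539 - 2444)*(44 + sqrt(27)) = -6983*(44 + 3*sqrt(3)) = -307252 - 20949*sqrt(3)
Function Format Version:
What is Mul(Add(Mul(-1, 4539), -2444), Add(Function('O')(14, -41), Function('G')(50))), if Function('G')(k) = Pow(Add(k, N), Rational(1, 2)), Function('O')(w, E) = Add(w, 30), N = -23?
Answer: Add(-307252, Mul(-20949, Pow(3, Rational(1, 2)))) ≈ -3.4354e+5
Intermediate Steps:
Function('O')(w, E) = Add(30, w)
Function('G')(k) = Pow(Add(-23, k), Rational(1, 2)) (Function('G')(k) = Pow(Add(k, -23), Rational(1, 2)) = Pow(Add(-23, k), Rational(1, 2)))
Mul(Add(Mul(-1, 4539), -2444), Add(Function('O')(14, -41), Function('G')(50))) = Mul(Add(Mul(-1, 4539), -2444), Add(Add(30, 14), Pow(Add(-23, 50), Rational(1, 2)))) = Mul(Add(-4539, -2444), Add(44, Pow(27, Rational(1, 2)))) = Mul(-6983, Add(44, Mul(3, Pow(3, Rational(1, 2))))) = Add(-307252, Mul(-20949, Pow(3, Rational(1, 2))))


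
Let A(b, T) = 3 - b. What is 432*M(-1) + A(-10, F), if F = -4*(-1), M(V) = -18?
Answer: -7763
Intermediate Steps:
F = 4
432*M(-1) + A(-10, F) = 432*(-18) + (3 - 1*(-10)) = -7776 + (3 + 10) = -7776 + 13 = -7763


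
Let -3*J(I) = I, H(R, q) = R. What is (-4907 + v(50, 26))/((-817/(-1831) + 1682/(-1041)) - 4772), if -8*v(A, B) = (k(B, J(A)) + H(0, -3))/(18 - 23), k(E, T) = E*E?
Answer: 93208777971/90980000570 ≈ 1.0245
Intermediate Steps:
J(I) = -I/3
k(E, T) = E**2
v(A, B) = B**2/40 (v(A, B) = -(B**2 + 0)/(8*(18 - 23)) = -B**2/(8*(-5)) = -B**2*(-1)/(8*5) = -(-1)*B**2/40 = B**2/40)
(-4907 + v(50, 26))/((-817/(-1831) + 1682/(-1041)) - 4772) = (-4907 + (1/40)*26**2)/((-817/(-1831) + 1682/(-1041)) - 4772) = (-4907 + (1/40)*676)/((-817*(-1/1831) + 1682*(-1/1041)) - 4772) = (-4907 + 169/10)/((817/1831 - 1682/1041) - 4772) = -48901/(10*(-2229245/1906071 - 4772)) = -48901/(10*(-9098000057/1906071)) = -48901/10*(-1906071/9098000057) = 93208777971/90980000570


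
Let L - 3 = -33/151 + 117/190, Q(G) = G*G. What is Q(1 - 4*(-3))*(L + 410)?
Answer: 2004402023/28690 ≈ 69864.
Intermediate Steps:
Q(G) = G²
L = 97467/28690 (L = 3 + (-33/151 + 117/190) = 3 + 11397/28690 = 97467/28690 ≈ 3.3972)
Q(1 - 4*(-3))*(L + 410) = (1 - 4*(-3))²*(97467/28690 + 410) = (1 + 12)²*(11860367/28690) = 13²*(11860367/28690) = 169*(11860367/28690) = 2004402023/28690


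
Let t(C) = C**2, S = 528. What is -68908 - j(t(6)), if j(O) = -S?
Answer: -68380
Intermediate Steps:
j(O) = -528 (j(O) = -1*528 = -528)
-68908 - j(t(6)) = -68908 - 1*(-528) = -68908 + 528 = -68380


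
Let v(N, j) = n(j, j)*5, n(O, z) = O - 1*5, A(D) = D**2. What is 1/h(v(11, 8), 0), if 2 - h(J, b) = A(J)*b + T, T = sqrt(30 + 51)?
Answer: -1/7 ≈ -0.14286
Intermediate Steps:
n(O, z) = -5 + O (n(O, z) = O - 5 = -5 + O)
T = 9 (T = sqrt(81) = 9)
v(N, j) = -25 + 5*j (v(N, j) = (-5 + j)*5 = -25 + 5*j)
h(J, b) = -7 - b*J**2 (h(J, b) = 2 - (J**2*b + 9) = 2 - (b*J**2 + 9) = 2 - (9 + b*J**2) = 2 + (-9 - b*J**2) = -7 - b*J**2)
1/h(v(11, 8), 0) = 1/(-7 - 1*0*(-25 + 5*8)**2) = 1/(-7 - 1*0*(-25 + 40)**2) = 1/(-7 - 1*0*15**2) = 1/(-7 - 1*0*225) = 1/(-7 + 0) = 1/(-7) = -1/7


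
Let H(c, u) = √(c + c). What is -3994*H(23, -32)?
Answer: -3994*√46 ≈ -27089.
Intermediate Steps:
H(c, u) = √2*√c (H(c, u) = √(2*c) = √2*√c)
-3994*H(23, -32) = -3994*√2*√23 = -3994*√46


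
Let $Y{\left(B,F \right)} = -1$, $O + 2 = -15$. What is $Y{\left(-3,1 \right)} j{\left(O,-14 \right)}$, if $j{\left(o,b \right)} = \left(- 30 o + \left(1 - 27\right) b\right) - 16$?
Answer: $-858$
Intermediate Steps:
$O = -17$ ($O = -2 - 15 = -17$)
$j{\left(o,b \right)} = -16 - 30 o - 26 b$ ($j{\left(o,b \right)} = \left(- 30 o + \left(1 - 27\right) b\right) - 16 = \left(- 30 o - 26 b\right) - 16 = -16 - 30 o - 26 b$)
$Y{\left(-3,1 \right)} j{\left(O,-14 \right)} = - (-16 - -510 - -364) = - (-16 + 510 + 364) = \left(-1\right) 858 = -858$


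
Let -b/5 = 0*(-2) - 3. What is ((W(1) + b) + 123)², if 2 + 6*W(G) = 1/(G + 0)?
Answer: 683929/36 ≈ 18998.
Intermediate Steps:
b = 15 (b = -5*(0*(-2) - 3) = -5*(0 - 3) = -5*(-3) = 15)
W(G) = -⅓ + 1/(6*G) (W(G) = -⅓ + 1/(6*(G + 0)) = -⅓ + 1/(6*G))
((W(1) + b) + 123)² = (((⅙)*(1 - 2*1)/1 + 15) + 123)² = (((⅙)*1*(1 - 2) + 15) + 123)² = (((⅙)*1*(-1) + 15) + 123)² = ((-⅙ + 15) + 123)² = (89/6 + 123)² = (827/6)² = 683929/36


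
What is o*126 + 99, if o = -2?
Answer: -153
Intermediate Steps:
o*126 + 99 = -2*126 + 99 = -252 + 99 = -153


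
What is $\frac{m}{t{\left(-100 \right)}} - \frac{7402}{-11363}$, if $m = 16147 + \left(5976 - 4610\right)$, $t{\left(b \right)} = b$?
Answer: $- \frac{198260019}{1136300} \approx -174.48$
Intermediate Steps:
$m = 17513$ ($m = 16147 + \left(5976 - 4610\right) = 16147 + 1366 = 17513$)
$\frac{m}{t{\left(-100 \right)}} - \frac{7402}{-11363} = \frac{17513}{-100} - \frac{7402}{-11363} = 17513 \left(- \frac{1}{100}\right) - - \frac{7402}{11363} = - \frac{17513}{100} + \frac{7402}{11363} = - \frac{198260019}{1136300}$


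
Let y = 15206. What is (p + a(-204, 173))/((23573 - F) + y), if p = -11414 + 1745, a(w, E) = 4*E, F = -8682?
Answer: -8977/47461 ≈ -0.18914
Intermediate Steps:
p = -9669
(p + a(-204, 173))/((23573 - F) + y) = (-9669 + 4*173)/((23573 - 1*(-8682)) + 15206) = (-9669 + 692)/((23573 + 8682) + 15206) = -8977/(32255 + 15206) = -8977/47461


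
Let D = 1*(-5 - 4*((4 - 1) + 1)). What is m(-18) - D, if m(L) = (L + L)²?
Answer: 1317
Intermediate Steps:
m(L) = 4*L² (m(L) = (2*L)² = 4*L²)
D = -21 (D = 1*(-5 - 4*(3 + 1)) = 1*(-5 - 4*4) = 1*(-5 - 16) = 1*(-21) = -21)
m(-18) - D = 4*(-18)² - 1*(-21) = 4*324 + 21 = 1296 + 21 = 1317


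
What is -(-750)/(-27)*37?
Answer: -9250/9 ≈ -1027.8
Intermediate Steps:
-(-750)/(-27)*37 = -(-750)*(-1)/27*37 = -10*25/9*37 = -250/9*37 = -9250/9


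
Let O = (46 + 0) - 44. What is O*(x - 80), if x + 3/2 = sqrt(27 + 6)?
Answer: -163 + 2*sqrt(33) ≈ -151.51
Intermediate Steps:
O = 2 (O = 46 - 44 = 2)
x = -3/2 + sqrt(33) (x = -3/2 + sqrt(27 + 6) = -3/2 + sqrt(33) ≈ 4.2446)
O*(x - 80) = 2*((-3/2 + sqrt(33)) - 80) = 2*(-163/2 + sqrt(33)) = -163 + 2*sqrt(33)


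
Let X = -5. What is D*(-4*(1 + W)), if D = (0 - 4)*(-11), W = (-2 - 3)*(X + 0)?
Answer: -4576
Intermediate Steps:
W = 25 (W = (-2 - 3)*(-5 + 0) = -5*(-5) = 25)
D = 44 (D = -4*(-11) = 44)
D*(-4*(1 + W)) = 44*(-4*(1 + 25)) = 44*(-4*26) = 44*(-104) = -4576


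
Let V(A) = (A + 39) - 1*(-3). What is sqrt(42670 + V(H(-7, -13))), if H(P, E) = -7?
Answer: 3*sqrt(4745) ≈ 206.65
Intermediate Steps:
V(A) = 42 + A (V(A) = (39 + A) + 3 = 42 + A)
sqrt(42670 + V(H(-7, -13))) = sqrt(42670 + (42 - 7)) = sqrt(42670 + 35) = sqrt(42705) = 3*sqrt(4745)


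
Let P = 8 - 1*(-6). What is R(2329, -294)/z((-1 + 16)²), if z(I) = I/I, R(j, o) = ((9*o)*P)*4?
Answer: -148176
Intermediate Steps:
P = 14 (P = 8 + 6 = 14)
R(j, o) = 504*o (R(j, o) = ((9*o)*14)*4 = (126*o)*4 = 504*o)
z(I) = 1
R(2329, -294)/z((-1 + 16)²) = (504*(-294))/1 = -148176*1 = -148176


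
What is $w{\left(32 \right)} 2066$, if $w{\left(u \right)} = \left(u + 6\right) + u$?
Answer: $144620$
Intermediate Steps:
$w{\left(u \right)} = 6 + 2 u$ ($w{\left(u \right)} = \left(6 + u\right) + u = 6 + 2 u$)
$w{\left(32 \right)} 2066 = \left(6 + 2 \cdot 32\right) 2066 = \left(6 + 64\right) 2066 = 70 \cdot 2066 = 144620$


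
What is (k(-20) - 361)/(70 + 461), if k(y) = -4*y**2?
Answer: -1961/531 ≈ -3.6930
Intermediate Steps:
(k(-20) - 361)/(70 + 461) = (-4*(-20)**2 - 361)/(70 + 461) = (-4*400 - 361)/531 = (-1600 - 361)*(1/531) = -1961*1/531 = -1961/531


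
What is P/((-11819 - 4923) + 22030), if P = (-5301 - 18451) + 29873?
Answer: 6121/5288 ≈ 1.1575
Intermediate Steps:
P = 6121 (P = -23752 + 29873 = 6121)
P/((-11819 - 4923) + 22030) = 6121/((-11819 - 4923) + 22030) = 6121/(-16742 + 22030) = 6121/5288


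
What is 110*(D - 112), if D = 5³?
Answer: 1430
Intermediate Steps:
D = 125
110*(D - 112) = 110*(125 - 112) = 110*13 = 1430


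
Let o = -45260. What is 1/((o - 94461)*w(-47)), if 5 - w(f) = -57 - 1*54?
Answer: -1/16207636 ≈ -6.1699e-8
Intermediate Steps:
w(f) = 116 (w(f) = 5 - (-57 - 1*54) = 5 - (-57 - 54) = 5 - 1*(-111) = 5 + 111 = 116)
1/((o - 94461)*w(-47)) = 1/(-45260 - 94461*116) = (1/116)/(-139721) = -1/139721*1/116 = -1/16207636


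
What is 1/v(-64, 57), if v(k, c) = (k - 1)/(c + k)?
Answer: 7/65 ≈ 0.10769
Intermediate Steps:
v(k, c) = (-1 + k)/(c + k)
1/v(-64, 57) = 1/((-1 - 64)/(57 - 64)) = 1/(-65/(-7)) = 1/(-⅐*(-65)) = 1/(65/7) = 7/65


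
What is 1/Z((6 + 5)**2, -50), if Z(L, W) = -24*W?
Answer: 1/1200 ≈ 0.00083333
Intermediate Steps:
1/Z((6 + 5)**2, -50) = 1/(-24*(-50)) = 1/1200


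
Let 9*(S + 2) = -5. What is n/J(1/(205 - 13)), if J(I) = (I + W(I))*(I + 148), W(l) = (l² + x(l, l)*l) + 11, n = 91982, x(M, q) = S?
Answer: 1953114882048/34544245123 ≈ 56.539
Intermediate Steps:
S = -23/9 (S = -2 + (⅑)*(-5) = -2 - 5/9 = -23/9 ≈ -2.5556)
x(M, q) = -23/9
W(l) = 11 + l² - 23*l/9 (W(l) = (l² - 23*l/9) + 11 = 11 + l² - 23*l/9)
J(I) = (148 + I)*(11 + I² - 14*I/9) (J(I) = (I + (11 + I² - 23*I/9))*(I + 148) = (11 + I² - 14*I/9)*(148 + I) = (148 + I)*(11 + I² - 14*I/9))
n/J(1/(205 - 13)) = 91982/(1628 + (1/(205 - 13))³ - 1973/(9*(205 - 13)) + 1318*(1/(205 - 13))²/9) = 91982/(1628 + (1/192)³ - 1973/9/192 + 1318*(1/192)²/9) = 91982/(1628 + (1/192)³ - 1973/9*1/192 + 1318*(1/192)²/9) = 91982/(1628 + 1/7077888 - 1973/1728 + (1318/9)*(1/36864)) = 91982/(1628 + 1/7077888 - 1973/1728 + 659/165888) = 91982/(34544245123/21233664) = 91982*(21233664/34544245123) = 1953114882048/34544245123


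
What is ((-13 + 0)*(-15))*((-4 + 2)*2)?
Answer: -780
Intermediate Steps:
((-13 + 0)*(-15))*((-4 + 2)*2) = (-13*(-15))*(-2*2) = 195*(-4) = -780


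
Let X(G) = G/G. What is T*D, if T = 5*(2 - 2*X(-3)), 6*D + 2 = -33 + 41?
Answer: 0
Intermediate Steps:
X(G) = 1
D = 1 (D = -⅓ + (-33 + 41)/6 = -⅓ + (⅙)*8 = -⅓ + 4/3 = 1)
T = 0 (T = 5*(2 - 2*1) = 5*(2 - 2) = 5*0 = 0)
T*D = 0*1 = 0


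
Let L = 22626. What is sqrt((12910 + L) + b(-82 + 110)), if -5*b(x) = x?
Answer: 2*sqrt(222065)/5 ≈ 188.50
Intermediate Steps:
b(x) = -x/5
sqrt((12910 + L) + b(-82 + 110)) = sqrt((12910 + 22626) - (-82 + 110)/5) = sqrt(35536 - 1/5*28) = sqrt(35536 - 28/5) = sqrt(177652/5) = 2*sqrt(222065)/5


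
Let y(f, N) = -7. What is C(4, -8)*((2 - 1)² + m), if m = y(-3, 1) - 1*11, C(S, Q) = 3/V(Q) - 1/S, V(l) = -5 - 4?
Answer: 119/12 ≈ 9.9167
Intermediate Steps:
V(l) = -9
C(S, Q) = -⅓ - 1/S (C(S, Q) = 3/(-9) - 1/S = 3*(-⅑) - 1/S = -⅓ - 1/S)
m = -18 (m = -7 - 1*11 = -7 - 11 = -18)
C(4, -8)*((2 - 1)² + m) = ((⅓)*(-3 - 1*4)/4)*((2 - 1)² - 18) = ((⅓)*(¼)*(-3 - 4))*(1² - 18) = ((⅓)*(¼)*(-7))*(1 - 18) = -7/12*(-17) = 119/12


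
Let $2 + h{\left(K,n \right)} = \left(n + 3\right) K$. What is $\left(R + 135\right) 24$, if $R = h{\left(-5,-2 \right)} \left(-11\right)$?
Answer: $5088$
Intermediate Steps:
$h{\left(K,n \right)} = -2 + K \left(3 + n\right)$ ($h{\left(K,n \right)} = -2 + \left(n + 3\right) K = -2 + \left(3 + n\right) K = -2 + K \left(3 + n\right)$)
$R = 77$ ($R = \left(-2 + 3 \left(-5\right) - -10\right) \left(-11\right) = \left(-2 - 15 + 10\right) \left(-11\right) = \left(-7\right) \left(-11\right) = 77$)
$\left(R + 135\right) 24 = \left(77 + 135\right) 24 = 212 \cdot 24 = 5088$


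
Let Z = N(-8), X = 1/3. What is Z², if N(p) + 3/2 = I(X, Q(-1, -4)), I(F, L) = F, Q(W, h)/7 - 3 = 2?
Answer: 49/36 ≈ 1.3611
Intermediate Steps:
Q(W, h) = 35 (Q(W, h) = 21 + 7*2 = 21 + 14 = 35)
X = ⅓ ≈ 0.33333
N(p) = -7/6 (N(p) = -3/2 + ⅓ = -7/6)
Z = -7/6 ≈ -1.1667
Z² = (-7/6)² = 49/36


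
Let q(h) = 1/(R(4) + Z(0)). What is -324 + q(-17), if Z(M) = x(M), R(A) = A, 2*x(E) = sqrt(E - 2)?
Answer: 2*(-162*sqrt(2) + 1295*I)/(sqrt(2) - 8*I) ≈ -323.76 - 0.042855*I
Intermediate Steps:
x(E) = sqrt(-2 + E)/2 (x(E) = sqrt(E - 2)/2 = sqrt(-2 + E)/2)
Z(M) = sqrt(-2 + M)/2
q(h) = 1/(4 + I*sqrt(2)/2) (q(h) = 1/(4 + sqrt(-2 + 0)/2) = 1/(4 + sqrt(-2)/2) = 1/(4 + (I*sqrt(2))/2) = 1/(4 + I*sqrt(2)/2))
-324 + q(-17) = -324 + (8/33 - I*sqrt(2)/33) = -10684/33 - I*sqrt(2)/33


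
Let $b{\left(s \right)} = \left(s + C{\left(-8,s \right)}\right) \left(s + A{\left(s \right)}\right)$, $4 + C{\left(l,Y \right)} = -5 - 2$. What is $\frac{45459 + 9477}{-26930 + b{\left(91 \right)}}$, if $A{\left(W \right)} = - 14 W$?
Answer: $- \frac{27468}{60785} \approx -0.45189$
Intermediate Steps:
$C{\left(l,Y \right)} = -11$ ($C{\left(l,Y \right)} = -4 - 7 = -11$)
$b{\left(s \right)} = - 13 s \left(-11 + s\right)$ ($b{\left(s \right)} = \left(s - 11\right) \left(s - 14 s\right) = \left(-11 + s\right) \left(- 13 s\right) = - 13 s \left(-11 + s\right)$)
$\frac{45459 + 9477}{-26930 + b{\left(91 \right)}} = \frac{45459 + 9477}{-26930 + 13 \cdot 91 \left(11 - 91\right)} = \frac{54936}{-26930 + 13 \cdot 91 \left(11 - 91\right)} = \frac{54936}{-26930 + 13 \cdot 91 \left(-80\right)} = \frac{54936}{-26930 - 94640} = \frac{54936}{-121570} = 54936 \left(- \frac{1}{121570}\right) = - \frac{27468}{60785}$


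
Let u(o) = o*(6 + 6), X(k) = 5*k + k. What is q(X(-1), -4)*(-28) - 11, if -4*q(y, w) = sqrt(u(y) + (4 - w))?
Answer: -11 + 56*I ≈ -11.0 + 56.0*I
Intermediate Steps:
X(k) = 6*k
u(o) = 12*o (u(o) = o*12 = 12*o)
q(y, w) = -sqrt(4 - w + 12*y)/4 (q(y, w) = -sqrt(12*y + (4 - w))/4 = -sqrt(4 - w + 12*y)/4)
q(X(-1), -4)*(-28) - 11 = -sqrt(4 - 1*(-4) + 12*(6*(-1)))/4*(-28) - 11 = -sqrt(4 + 4 + 12*(-6))/4*(-28) - 11 = -sqrt(4 + 4 - 72)/4*(-28) - 11 = -2*I*(-28) - 11 = 56*I - 11 = -11 + 56*I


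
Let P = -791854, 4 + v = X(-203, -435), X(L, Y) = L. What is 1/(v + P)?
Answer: -1/792061 ≈ -1.2625e-6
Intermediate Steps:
v = -207 (v = -4 - 203 = -207)
1/(v + P) = 1/(-207 - 791854) = 1/(-792061) = -1/792061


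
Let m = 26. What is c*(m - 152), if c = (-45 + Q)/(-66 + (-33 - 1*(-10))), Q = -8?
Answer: -6678/89 ≈ -75.034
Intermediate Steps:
c = 53/89 (c = (-45 - 8)/(-66 + (-33 - 1*(-10))) = -53/(-66 + (-33 + 10)) = -53/(-66 - 23) = -53/(-89) = -53*(-1/89) = 53/89 ≈ 0.59551)
c*(m - 152) = 53*(26 - 152)/89 = (53/89)*(-126) = -6678/89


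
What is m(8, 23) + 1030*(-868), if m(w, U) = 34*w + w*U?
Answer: -893584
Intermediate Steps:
m(w, U) = 34*w + U*w
m(8, 23) + 1030*(-868) = 8*(34 + 23) + 1030*(-868) = 8*57 - 894040 = 456 - 894040 = -893584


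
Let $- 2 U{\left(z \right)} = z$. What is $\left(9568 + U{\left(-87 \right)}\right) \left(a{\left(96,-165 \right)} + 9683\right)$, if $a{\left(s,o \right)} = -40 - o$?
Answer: $94269592$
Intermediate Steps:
$U{\left(z \right)} = - \frac{z}{2}$
$\left(9568 + U{\left(-87 \right)}\right) \left(a{\left(96,-165 \right)} + 9683\right) = \left(9568 - - \frac{87}{2}\right) \left(\left(-40 - -165\right) + 9683\right) = \left(9568 + \frac{87}{2}\right) \left(\left(-40 + 165\right) + 9683\right) = \frac{19223 \left(125 + 9683\right)}{2} = \frac{19223}{2} \cdot 9808 = 94269592$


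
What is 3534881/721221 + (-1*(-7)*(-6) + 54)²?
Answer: 107390705/721221 ≈ 148.90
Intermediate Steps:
3534881/721221 + (-1*(-7)*(-6) + 54)² = 3534881*(1/721221) + (7*(-6) + 54)² = 3534881/721221 + (-42 + 54)² = 3534881/721221 + 12² = 3534881/721221 + 144 = 107390705/721221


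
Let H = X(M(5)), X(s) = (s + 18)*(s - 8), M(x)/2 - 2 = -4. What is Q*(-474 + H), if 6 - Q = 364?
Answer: 229836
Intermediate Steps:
M(x) = -4 (M(x) = 4 + 2*(-4) = 4 - 8 = -4)
Q = -358 (Q = 6 - 1*364 = 6 - 364 = -358)
X(s) = (-8 + s)*(18 + s) (X(s) = (18 + s)*(-8 + s) = (-8 + s)*(18 + s))
H = -168 (H = -144 + (-4)**2 + 10*(-4) = -144 + 16 - 40 = -168)
Q*(-474 + H) = -358*(-474 - 168) = -358*(-642) = 229836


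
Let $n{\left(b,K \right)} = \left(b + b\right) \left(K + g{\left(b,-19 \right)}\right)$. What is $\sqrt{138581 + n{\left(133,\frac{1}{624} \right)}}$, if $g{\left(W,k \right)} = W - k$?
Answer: $\frac{\sqrt{4356470742}}{156} \approx 423.1$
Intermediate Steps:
$n{\left(b,K \right)} = 2 b \left(19 + K + b\right)$ ($n{\left(b,K \right)} = \left(b + b\right) \left(K + \left(b - -19\right)\right) = 2 b \left(K + \left(b + 19\right)\right) = 2 b \left(K + \left(19 + b\right)\right) = 2 b \left(19 + K + b\right)$)
$\sqrt{138581 + n{\left(133,\frac{1}{624} \right)}} = \sqrt{138581 + 2 \cdot 133 \left(19 + \frac{1}{624} + 133\right)} = \sqrt{138581 + 2 \cdot 133 \cdot \frac{94849}{624}} = \sqrt{138581 + \frac{12614917}{312}} = \sqrt{\frac{55852189}{312}} = \frac{\sqrt{4356470742}}{156}$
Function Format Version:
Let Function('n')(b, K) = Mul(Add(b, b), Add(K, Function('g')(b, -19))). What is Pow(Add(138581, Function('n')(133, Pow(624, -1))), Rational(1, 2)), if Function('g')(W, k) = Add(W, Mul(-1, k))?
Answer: Mul(Rational(1, 156), Pow(4356470742, Rational(1, 2))) ≈ 423.10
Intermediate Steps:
Function('n')(b, K) = Mul(2, b, Add(19, K, b)) (Function('n')(b, K) = Mul(Add(b, b), Add(K, Add(b, Mul(-1, -19)))) = Mul(Mul(2, b), Add(K, Add(b, 19))) = Mul(Mul(2, b), Add(K, Add(19, b))) = Mul(Mul(2, b), Add(19, K, b)) = Mul(2, b, Add(19, K, b)))
Pow(Add(138581, Function('n')(133, Pow(624, -1))), Rational(1, 2)) = Pow(Add(138581, Mul(2, 133, Add(19, Pow(624, -1), 133))), Rational(1, 2)) = Pow(Add(138581, Mul(2, 133, Add(19, Rational(1, 624), 133))), Rational(1, 2)) = Pow(Add(138581, Mul(2, 133, Rational(94849, 624))), Rational(1, 2)) = Pow(Add(138581, Rational(12614917, 312)), Rational(1, 2)) = Pow(Rational(55852189, 312), Rational(1, 2)) = Mul(Rational(1, 156), Pow(4356470742, Rational(1, 2)))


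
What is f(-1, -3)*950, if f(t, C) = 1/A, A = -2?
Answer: -475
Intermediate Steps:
f(t, C) = -1/2 (f(t, C) = 1/(-2) = -1/2)
f(-1, -3)*950 = -1/2*950 = -475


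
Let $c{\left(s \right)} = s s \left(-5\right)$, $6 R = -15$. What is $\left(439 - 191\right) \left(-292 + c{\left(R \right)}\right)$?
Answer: $-80166$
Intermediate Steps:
$R = - \frac{5}{2}$ ($R = \frac{1}{6} \left(-15\right) = - \frac{5}{2} \approx -2.5$)
$c{\left(s \right)} = - 5 s^{2}$ ($c{\left(s \right)} = s^{2} \left(-5\right) = - 5 s^{2}$)
$\left(439 - 191\right) \left(-292 + c{\left(R \right)}\right) = \left(439 - 191\right) \left(-292 - 5 \left(- \frac{5}{2}\right)^{2}\right) = 248 \left(-292 - \frac{125}{4}\right) = 248 \left(- \frac{1293}{4}\right) = -80166$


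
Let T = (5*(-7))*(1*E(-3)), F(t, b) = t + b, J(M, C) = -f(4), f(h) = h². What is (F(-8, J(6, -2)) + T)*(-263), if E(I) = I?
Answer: -21303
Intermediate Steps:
J(M, C) = -16 (J(M, C) = -1*4² = -1*16 = -16)
F(t, b) = b + t
T = 105 (T = (5*(-7))*(1*(-3)) = -35*(-3) = 105)
(F(-8, J(6, -2)) + T)*(-263) = ((-16 - 8) + 105)*(-263) = (-24 + 105)*(-263) = 81*(-263) = -21303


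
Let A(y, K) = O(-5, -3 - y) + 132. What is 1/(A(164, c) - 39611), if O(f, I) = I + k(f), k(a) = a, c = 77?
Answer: -1/39651 ≈ -2.5220e-5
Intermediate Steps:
O(f, I) = I + f
A(y, K) = 124 - y (A(y, K) = ((-3 - y) - 5) + 132 = (-8 - y) + 132 = 124 - y)
1/(A(164, c) - 39611) = 1/((124 - 1*164) - 39611) = 1/((124 - 164) - 39611) = 1/(-40 - 39611) = 1/(-39651) = -1/39651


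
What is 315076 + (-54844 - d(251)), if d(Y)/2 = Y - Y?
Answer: 260232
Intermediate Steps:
d(Y) = 0 (d(Y) = 2*(Y - Y) = 2*0 = 0)
315076 + (-54844 - d(251)) = 315076 + (-54844 - 1*0) = 315076 + (-54844 + 0) = 315076 - 54844 = 260232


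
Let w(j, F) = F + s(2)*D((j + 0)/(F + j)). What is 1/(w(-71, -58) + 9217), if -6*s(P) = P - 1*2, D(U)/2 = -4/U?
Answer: 1/9159 ≈ 0.00010918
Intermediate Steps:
D(U) = -8/U (D(U) = 2*(-4/U) = -8/U)
s(P) = ⅓ - P/6 (s(P) = -(P - 1*2)/6 = -(P - 2)/6 = -(-2 + P)/6 = ⅓ - P/6)
w(j, F) = F (w(j, F) = F + (⅓ - ⅙*2)*(-8*(F + j)/(j + 0)) = F + (⅓ - ⅓)*(-8*(F + j)/j) = F + 0*(-8*(F + j)/j) = F + 0 = F)
1/(w(-71, -58) + 9217) = 1/(-58 + 9217) = 1/9159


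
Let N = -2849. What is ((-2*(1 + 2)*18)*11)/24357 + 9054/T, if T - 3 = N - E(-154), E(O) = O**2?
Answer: -14004663/35942813 ≈ -0.38964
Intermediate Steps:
T = -26562 (T = 3 + (-2849 - 1*(-154)**2) = 3 + (-2849 - 1*23716) = 3 + (-2849 - 23716) = 3 - 26565 = -26562)
((-2*(1 + 2)*18)*11)/24357 + 9054/T = ((-2*(1 + 2)*18)*11)/24357 + 9054/(-26562) = ((-2*3*18)*11)*(1/24357) + 9054*(-1/26562) = (-6*18*11)*(1/24357) - 1509/4427 = -108*11*(1/24357) - 1509/4427 = -1188*1/24357 - 1509/4427 = -396/8119 - 1509/4427 = -14004663/35942813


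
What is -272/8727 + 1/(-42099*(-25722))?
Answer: -98180253763/3150070220502 ≈ -0.031168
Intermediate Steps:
-272/8727 + 1/(-42099*(-25722)) = -272*1/8727 - 1/42099*(-1/25722) = -272/8727 + 1/1082870478 = -98180253763/3150070220502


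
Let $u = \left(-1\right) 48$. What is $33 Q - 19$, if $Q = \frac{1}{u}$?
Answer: $- \frac{315}{16} \approx -19.688$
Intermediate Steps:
$u = -48$
$Q = - \frac{1}{48}$ ($Q = \frac{1}{-48} = - \frac{1}{48} \approx -0.020833$)
$33 Q - 19 = 33 \left(- \frac{1}{48}\right) - 19 = - \frac{11}{16} - 19 = - \frac{315}{16}$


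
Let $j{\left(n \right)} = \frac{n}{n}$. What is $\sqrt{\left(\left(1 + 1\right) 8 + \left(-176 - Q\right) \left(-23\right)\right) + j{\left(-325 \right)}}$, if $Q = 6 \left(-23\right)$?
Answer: $9 \sqrt{11} \approx 29.85$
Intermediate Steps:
$Q = -138$
$j{\left(n \right)} = 1$
$\sqrt{\left(\left(1 + 1\right) 8 + \left(-176 - Q\right) \left(-23\right)\right) + j{\left(-325 \right)}} = \sqrt{\left(\left(1 + 1\right) 8 + \left(-176 - -138\right) \left(-23\right)\right) + 1} = \sqrt{\left(2 \cdot 8 + \left(-176 + 138\right) \left(-23\right)\right) + 1} = \sqrt{\left(16 - -874\right) + 1} = \sqrt{\left(16 + 874\right) + 1} = \sqrt{890 + 1} = \sqrt{891} = 9 \sqrt{11}$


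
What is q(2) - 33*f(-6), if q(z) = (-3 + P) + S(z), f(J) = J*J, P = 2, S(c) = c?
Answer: -1187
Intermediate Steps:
f(J) = J**2
q(z) = -1 + z (q(z) = (-3 + 2) + z = -1 + z)
q(2) - 33*f(-6) = (-1 + 2) - 33*(-6)**2 = 1 - 33*36 = 1 - 1188 = -1187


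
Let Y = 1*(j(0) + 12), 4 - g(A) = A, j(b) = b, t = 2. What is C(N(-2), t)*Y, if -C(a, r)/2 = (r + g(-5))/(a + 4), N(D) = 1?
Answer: -264/5 ≈ -52.800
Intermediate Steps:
g(A) = 4 - A
C(a, r) = -2*(9 + r)/(4 + a) (C(a, r) = -2*(r + (4 - 1*(-5)))/(a + 4) = -2*(r + (4 + 5))/(4 + a) = -2*(r + 9)/(4 + a) = -2*(9 + r)/(4 + a))
Y = 12 (Y = 1*(0 + 12) = 1*12 = 12)
C(N(-2), t)*Y = (2*(-9 - 1*2)/(4 + 1))*12 = (2*(-9 - 2)/5)*12 = (2*(⅕)*(-11))*12 = -22/5*12 = -264/5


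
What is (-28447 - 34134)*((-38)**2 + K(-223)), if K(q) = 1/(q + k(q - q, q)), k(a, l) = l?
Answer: -40303603363/446 ≈ -9.0367e+7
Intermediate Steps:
K(q) = 1/(2*q) (K(q) = 1/(q + q) = 1/(2*q))
(-28447 - 34134)*((-38)**2 + K(-223)) = (-28447 - 34134)*((-38)**2 + (1/2)/(-223)) = -62581*(1444 + (1/2)*(-1/223)) = -62581*(1444 - 1/446) = -62581*644023/446 = -40303603363/446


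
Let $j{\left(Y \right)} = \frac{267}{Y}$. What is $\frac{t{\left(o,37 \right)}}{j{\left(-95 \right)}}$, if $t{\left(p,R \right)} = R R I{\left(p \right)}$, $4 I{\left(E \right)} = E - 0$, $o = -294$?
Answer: $\frac{6372695}{178} \approx 35802.0$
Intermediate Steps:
$I{\left(E \right)} = \frac{E}{4}$ ($I{\left(E \right)} = \frac{E - 0}{4} = \frac{E + 0}{4} = \frac{E}{4}$)
$t{\left(p,R \right)} = \frac{p R^{2}}{4}$ ($t{\left(p,R \right)} = R R \frac{p}{4} = R^{2} \frac{p}{4} = \frac{p R^{2}}{4}$)
$\frac{t{\left(o,37 \right)}}{j{\left(-95 \right)}} = \frac{\frac{1}{4} \left(-294\right) 37^{2}}{267 \frac{1}{-95}} = \frac{\frac{1}{4} \left(-294\right) 1369}{267 \left(- \frac{1}{95}\right)} = - \frac{201243}{2 \left(- \frac{267}{95}\right)} = \left(- \frac{201243}{2}\right) \left(- \frac{95}{267}\right) = \frac{6372695}{178}$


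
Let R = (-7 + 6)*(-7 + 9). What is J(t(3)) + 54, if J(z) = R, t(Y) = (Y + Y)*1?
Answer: 52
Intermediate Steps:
t(Y) = 2*Y (t(Y) = (2*Y)*1 = 2*Y)
R = -2 (R = -1*2 = -2)
J(z) = -2
J(t(3)) + 54 = -2 + 54 = 52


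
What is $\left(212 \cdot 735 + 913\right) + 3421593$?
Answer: $3578326$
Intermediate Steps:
$\left(212 \cdot 735 + 913\right) + 3421593 = \left(155820 + 913\right) + 3421593 = 156733 + 3421593 = 3578326$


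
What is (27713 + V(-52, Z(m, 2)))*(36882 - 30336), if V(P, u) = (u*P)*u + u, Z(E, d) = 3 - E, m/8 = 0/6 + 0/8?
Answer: 178365408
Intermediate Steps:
m = 0 (m = 8*(0/6 + 0/8) = 8*(0*(⅙) + 0*(⅛)) = 8*(0 + 0) = 8*0 = 0)
V(P, u) = u + P*u² (V(P, u) = (P*u)*u + u = P*u² + u = u + P*u²)
(27713 + V(-52, Z(m, 2)))*(36882 - 30336) = (27713 + (3 - 1*0)*(1 - 52*(3 - 1*0)))*(36882 - 30336) = (27713 + (3 + 0)*(1 - 52*(3 + 0)))*6546 = (27713 + 3*(1 - 52*3))*6546 = (27713 + 3*(1 - 156))*6546 = (27713 + 3*(-155))*6546 = (27713 - 465)*6546 = 27248*6546 = 178365408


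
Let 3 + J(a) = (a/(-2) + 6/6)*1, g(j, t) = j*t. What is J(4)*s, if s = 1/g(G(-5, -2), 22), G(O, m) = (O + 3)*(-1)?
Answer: -1/11 ≈ -0.090909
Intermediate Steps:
G(O, m) = -3 - O (G(O, m) = (3 + O)*(-1) = -3 - O)
J(a) = -2 - a/2 (J(a) = -3 + (a/(-2) + 6/6)*1 = -3 + (a*(-½) + 6*(⅙))*1 = -3 + (-a/2 + 1)*1 = -3 + (1 - a/2)*1 = -3 + (1 - a/2) = -2 - a/2)
s = 1/44 (s = 1/((-3 - 1*(-5))*22) = 1/((-3 + 5)*22) = 1/(2*22) = 1/44 ≈ 0.022727)
J(4)*s = (-2 - ½*4)*(1/44) = (-2 - 2)*(1/44) = -4*1/44 = -1/11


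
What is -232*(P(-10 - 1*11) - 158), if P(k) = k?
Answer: 41528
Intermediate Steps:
-232*(P(-10 - 1*11) - 158) = -232*((-10 - 1*11) - 158) = -232*((-10 - 11) - 158) = -232*(-21 - 158) = -232*(-179) = 41528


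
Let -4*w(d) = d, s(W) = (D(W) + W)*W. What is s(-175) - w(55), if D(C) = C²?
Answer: -21314945/4 ≈ -5.3287e+6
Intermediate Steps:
s(W) = W*(W + W²) (s(W) = (W² + W)*W = (W + W²)*W = W*(W + W²))
w(d) = -d/4
s(-175) - w(55) = (-175)²*(1 - 175) - (-1)*55/4 = 30625*(-174) - 1*(-55/4) = -5328750 + 55/4 = -21314945/4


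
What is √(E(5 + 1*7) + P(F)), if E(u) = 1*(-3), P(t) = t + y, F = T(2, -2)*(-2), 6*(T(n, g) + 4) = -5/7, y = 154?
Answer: 4*√4389/21 ≈ 12.619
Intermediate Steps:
T(n, g) = -173/42 (T(n, g) = -4 + (-5/7)/6 = -4 + (-5*⅐)/6 = -4 + (⅙)*(-5/7) = -4 - 5/42 = -173/42)
F = 173/21 (F = -173/42*(-2) = 173/21 ≈ 8.2381)
P(t) = 154 + t (P(t) = t + 154 = 154 + t)
E(u) = -3
√(E(5 + 1*7) + P(F)) = √(-3 + (154 + 173/21)) = √(-3 + 3407/21) = √(3344/21) = 4*√4389/21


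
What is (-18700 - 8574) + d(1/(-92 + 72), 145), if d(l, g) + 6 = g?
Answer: -27135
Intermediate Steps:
d(l, g) = -6 + g
(-18700 - 8574) + d(1/(-92 + 72), 145) = (-18700 - 8574) + (-6 + 145) = -27274 + 139 = -27135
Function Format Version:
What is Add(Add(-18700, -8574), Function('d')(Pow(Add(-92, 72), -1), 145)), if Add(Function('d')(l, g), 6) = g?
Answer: -27135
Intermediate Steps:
Function('d')(l, g) = Add(-6, g)
Add(Add(-18700, -8574), Function('d')(Pow(Add(-92, 72), -1), 145)) = Add(Add(-18700, -8574), Add(-6, 145)) = Add(-27274, 139) = -27135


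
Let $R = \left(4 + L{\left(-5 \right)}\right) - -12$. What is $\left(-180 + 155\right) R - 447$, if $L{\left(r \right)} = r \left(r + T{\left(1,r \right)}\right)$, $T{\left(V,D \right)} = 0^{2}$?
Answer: $-1472$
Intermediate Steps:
$T{\left(V,D \right)} = 0$
$L{\left(r \right)} = r^{2}$ ($L{\left(r \right)} = r \left(r + 0\right) = r r = r^{2}$)
$R = 41$ ($R = \left(4 + \left(-5\right)^{2}\right) - -12 = \left(4 + 25\right) + 12 = 29 + 12 = 41$)
$\left(-180 + 155\right) R - 447 = \left(-180 + 155\right) 41 - 447 = \left(-25\right) 41 - 447 = -1025 - 447 = -1472$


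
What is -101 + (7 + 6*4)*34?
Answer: 953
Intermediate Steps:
-101 + (7 + 6*4)*34 = -101 + (7 + 24)*34 = -101 + 31*34 = -101 + 1054 = 953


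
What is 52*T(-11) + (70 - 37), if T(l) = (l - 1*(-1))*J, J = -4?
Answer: 2113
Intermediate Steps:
T(l) = -4 - 4*l (T(l) = (l - 1*(-1))*(-4) = (l + 1)*(-4) = (1 + l)*(-4) = -4 - 4*l)
52*T(-11) + (70 - 37) = 52*(-4 - 4*(-11)) + (70 - 37) = 52*(-4 + 44) + 33 = 52*40 + 33 = 2080 + 33 = 2113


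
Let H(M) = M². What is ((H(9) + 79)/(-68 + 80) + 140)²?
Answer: 211600/9 ≈ 23511.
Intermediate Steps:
((H(9) + 79)/(-68 + 80) + 140)² = ((9² + 79)/(-68 + 80) + 140)² = ((81 + 79)/12 + 140)² = (160*(1/12) + 140)² = (40/3 + 140)² = (460/3)² = 211600/9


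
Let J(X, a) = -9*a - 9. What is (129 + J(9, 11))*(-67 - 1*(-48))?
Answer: -399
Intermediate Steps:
J(X, a) = -9 - 9*a
(129 + J(9, 11))*(-67 - 1*(-48)) = (129 + (-9 - 9*11))*(-67 - 1*(-48)) = (129 + (-9 - 99))*(-67 + 48) = (129 - 108)*(-19) = 21*(-19) = -399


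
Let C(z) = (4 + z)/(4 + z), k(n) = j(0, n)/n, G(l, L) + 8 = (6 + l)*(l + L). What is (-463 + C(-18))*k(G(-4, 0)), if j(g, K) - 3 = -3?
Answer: 0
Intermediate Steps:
j(g, K) = 0 (j(g, K) = 3 - 3 = 0)
G(l, L) = -8 + (6 + l)*(L + l) (G(l, L) = -8 + (6 + l)*(l + L) = -8 + (6 + l)*(L + l))
k(n) = 0 (k(n) = 0/n = 0)
C(z) = 1
(-463 + C(-18))*k(G(-4, 0)) = (-463 + 1)*0 = -462*0 = 0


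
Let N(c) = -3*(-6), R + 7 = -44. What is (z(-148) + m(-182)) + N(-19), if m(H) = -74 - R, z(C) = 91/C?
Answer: -831/148 ≈ -5.6149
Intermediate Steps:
R = -51 (R = -7 - 44 = -51)
N(c) = 18
m(H) = -23 (m(H) = -74 - 1*(-51) = -74 + 51 = -23)
(z(-148) + m(-182)) + N(-19) = (91/(-148) - 23) + 18 = (91*(-1/148) - 23) + 18 = (-91/148 - 23) + 18 = -3495/148 + 18 = -831/148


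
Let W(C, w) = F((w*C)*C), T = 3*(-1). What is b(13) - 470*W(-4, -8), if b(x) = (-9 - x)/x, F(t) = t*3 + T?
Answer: 2364548/13 ≈ 1.8189e+5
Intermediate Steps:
T = -3
F(t) = -3 + 3*t (F(t) = t*3 - 3 = 3*t - 3 = -3 + 3*t)
W(C, w) = -3 + 3*w*C² (W(C, w) = -3 + 3*((w*C)*C) = -3 + 3*((C*w)*C) = -3 + 3*(w*C²) = -3 + 3*w*C²)
b(x) = (-9 - x)/x
b(13) - 470*W(-4, -8) = (-9 - 1*13)/13 - 470*(-3 + 3*(-8)*(-4)²) = (-9 - 13)/13 - 470*(-3 + 3*(-8)*16) = (1/13)*(-22) - 470*(-3 - 384) = -22/13 - 470*(-387) = -22/13 + 181890 = 2364548/13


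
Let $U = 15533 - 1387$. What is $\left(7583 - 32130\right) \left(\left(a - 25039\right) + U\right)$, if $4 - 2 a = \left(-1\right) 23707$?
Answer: $- \frac{47252975}{2} \approx -2.3626 \cdot 10^{7}$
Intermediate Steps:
$U = 14146$
$a = \frac{23711}{2}$ ($a = 2 - \frac{\left(-1\right) 23707}{2} = 2 - - \frac{23707}{2} = 2 + \frac{23707}{2} = \frac{23711}{2} \approx 11856.0$)
$\left(7583 - 32130\right) \left(\left(a - 25039\right) + U\right) = \left(7583 - 32130\right) \left(\left(\frac{23711}{2} - 25039\right) + 14146\right) = - 24547 \left(\left(\frac{23711}{2} - 25039\right) + 14146\right) = - 24547 \left(- \frac{26367}{2} + 14146\right) = \left(-24547\right) \frac{1925}{2} = - \frac{47252975}{2}$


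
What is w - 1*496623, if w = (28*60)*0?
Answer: -496623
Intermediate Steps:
w = 0 (w = 1680*0 = 0)
w - 1*496623 = 0 - 1*496623 = 0 - 496623 = -496623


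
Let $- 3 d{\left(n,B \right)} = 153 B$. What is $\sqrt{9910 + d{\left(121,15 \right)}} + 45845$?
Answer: $45845 + \sqrt{9145} \approx 45941.0$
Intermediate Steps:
$d{\left(n,B \right)} = - 51 B$ ($d{\left(n,B \right)} = - \frac{153 B}{3} = - 51 B$)
$\sqrt{9910 + d{\left(121,15 \right)}} + 45845 = \sqrt{9910 - 765} + 45845 = \sqrt{9145} + 45845 = 45845 + \sqrt{9145}$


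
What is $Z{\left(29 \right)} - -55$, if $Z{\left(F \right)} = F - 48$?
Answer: $36$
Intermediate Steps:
$Z{\left(F \right)} = -48 + F$
$Z{\left(29 \right)} - -55 = \left(-48 + 29\right) - -55 = -19 + 55 = 36$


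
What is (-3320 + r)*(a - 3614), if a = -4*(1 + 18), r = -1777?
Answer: 18807930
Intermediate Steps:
a = -76 (a = -4*19 = -76)
(-3320 + r)*(a - 3614) = (-3320 - 1777)*(-76 - 3614) = -5097*(-3690) = 18807930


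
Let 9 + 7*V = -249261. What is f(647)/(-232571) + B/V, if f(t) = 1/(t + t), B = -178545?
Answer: 895542659712/178611969719 ≈ 5.0139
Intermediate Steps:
f(t) = 1/(2*t)
V = -35610 (V = -9/7 + (⅐)*(-249261) = -9/7 - 249261/7 = -35610)
f(647)/(-232571) + B/V = ((½)/647)/(-232571) - 178545/(-35610) = ((½)*(1/647))*(-1/232571) - 178545*(-1/35610) = (1/1294)*(-1/232571) + 11903/2374 = -1/300946874 + 11903/2374 = 895542659712/178611969719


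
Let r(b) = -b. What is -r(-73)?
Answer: -73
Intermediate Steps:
-r(-73) = -(-1)*(-73) = -1*73 = -73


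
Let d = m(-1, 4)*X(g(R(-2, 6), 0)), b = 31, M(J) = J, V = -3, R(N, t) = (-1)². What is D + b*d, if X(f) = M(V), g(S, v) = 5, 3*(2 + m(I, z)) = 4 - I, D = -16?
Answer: 15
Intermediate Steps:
R(N, t) = 1
m(I, z) = -⅔ - I/3 (m(I, z) = -2 + (4 - I)/3 = -2 + (4/3 - I/3) = -⅔ - I/3)
X(f) = -3
d = 1 (d = (-⅔ - ⅓*(-1))*(-3) = (-⅔ + ⅓)*(-3) = -⅓*(-3) = 1)
D + b*d = -16 + 31*1 = -16 + 31 = 15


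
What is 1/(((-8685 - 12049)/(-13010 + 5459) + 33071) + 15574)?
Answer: 7551/367339129 ≈ 2.0556e-5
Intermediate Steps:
1/(((-8685 - 12049)/(-13010 + 5459) + 33071) + 15574) = 1/((-20734/(-7551) + 33071) + 15574) = 1/((-20734*(-1/7551) + 33071) + 15574) = 1/((20734/7551 + 33071) + 15574) = 1/(249739855/7551 + 15574) = 1/(367339129/7551) = 7551/367339129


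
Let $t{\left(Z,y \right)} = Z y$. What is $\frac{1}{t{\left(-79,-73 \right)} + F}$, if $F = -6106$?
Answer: $- \frac{1}{339} \approx -0.0029499$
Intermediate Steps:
$\frac{1}{t{\left(-79,-73 \right)} + F} = \frac{1}{\left(-79\right) \left(-73\right) - 6106} = \frac{1}{5767 - 6106} = \frac{1}{-339} = - \frac{1}{339}$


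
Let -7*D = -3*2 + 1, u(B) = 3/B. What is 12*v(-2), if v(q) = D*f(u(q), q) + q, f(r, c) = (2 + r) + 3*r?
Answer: -408/7 ≈ -58.286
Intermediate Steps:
f(r, c) = 2 + 4*r
D = 5/7 (D = -(-3*2 + 1)/7 = -(-6 + 1)/7 = -⅐*(-5) = 5/7 ≈ 0.71429)
v(q) = 10/7 + q + 60/(7*q) (v(q) = 5*(2 + 4*(3/q))/7 + q = 5*(2 + 12/q)/7 + q = (10/7 + 60/(7*q)) + q = 10/7 + q + 60/(7*q))
12*v(-2) = 12*(10/7 - 2 + (60/7)/(-2)) = 12*(10/7 - 2 + (60/7)*(-½)) = 12*(10/7 - 2 - 30/7) = 12*(-34/7) = -408/7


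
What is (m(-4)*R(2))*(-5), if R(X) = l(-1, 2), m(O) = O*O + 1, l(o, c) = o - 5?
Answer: 510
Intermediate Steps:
l(o, c) = -5 + o
m(O) = 1 + O² (m(O) = O² + 1 = 1 + O²)
R(X) = -6 (R(X) = -5 - 1 = -6)
(m(-4)*R(2))*(-5) = ((1 + (-4)²)*(-6))*(-5) = ((1 + 16)*(-6))*(-5) = (17*(-6))*(-5) = -102*(-5) = 510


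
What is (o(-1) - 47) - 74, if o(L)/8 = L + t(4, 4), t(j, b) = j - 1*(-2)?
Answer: -81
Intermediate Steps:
t(j, b) = 2 + j (t(j, b) = j + 2 = 2 + j)
o(L) = 48 + 8*L (o(L) = 8*(L + (2 + 4)) = 8*(L + 6) = 8*(6 + L) = 48 + 8*L)
(o(-1) - 47) - 74 = ((48 + 8*(-1)) - 47) - 74 = ((48 - 8) - 47) - 74 = (40 - 47) - 74 = -7 - 74 = -81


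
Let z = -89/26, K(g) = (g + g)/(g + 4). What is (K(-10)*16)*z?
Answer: -7120/39 ≈ -182.56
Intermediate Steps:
K(g) = 2*g/(4 + g) (K(g) = (2*g)/(4 + g) = 2*g/(4 + g))
z = -89/26 (z = -89*1/26 = -89/26 ≈ -3.4231)
(K(-10)*16)*z = ((2*(-10)/(4 - 10))*16)*(-89/26) = ((2*(-10)/(-6))*16)*(-89/26) = ((2*(-10)*(-1/6))*16)*(-89/26) = ((10/3)*16)*(-89/26) = (160/3)*(-89/26) = -7120/39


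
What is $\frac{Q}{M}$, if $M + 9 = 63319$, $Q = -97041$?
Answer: $- \frac{97041}{63310} \approx -1.5328$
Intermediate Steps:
$M = 63310$ ($M = -9 + 63319 = 63310$)
$\frac{Q}{M} = - \frac{97041}{63310}$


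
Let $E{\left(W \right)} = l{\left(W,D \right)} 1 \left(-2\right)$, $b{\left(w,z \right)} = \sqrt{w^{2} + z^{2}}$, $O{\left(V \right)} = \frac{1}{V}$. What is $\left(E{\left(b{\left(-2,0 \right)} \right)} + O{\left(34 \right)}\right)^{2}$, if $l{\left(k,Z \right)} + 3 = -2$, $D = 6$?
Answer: $\frac{116281}{1156} \approx 100.59$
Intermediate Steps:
$l{\left(k,Z \right)} = -5$ ($l{\left(k,Z \right)} = -3 - 2 = -5$)
$E{\left(W \right)} = 10$ ($E{\left(W \right)} = \left(-5\right) 1 \left(-2\right) = \left(-5\right) \left(-2\right) = 10$)
$\left(E{\left(b{\left(-2,0 \right)} \right)} + O{\left(34 \right)}\right)^{2} = \left(10 + \frac{1}{34}\right)^{2} = \left(\frac{341}{34}\right)^{2} = \frac{116281}{1156}$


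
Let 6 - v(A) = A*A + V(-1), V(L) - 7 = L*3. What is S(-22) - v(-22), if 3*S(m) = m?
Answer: 1424/3 ≈ 474.67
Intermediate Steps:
V(L) = 7 + 3*L (V(L) = 7 + L*3 = 7 + 3*L)
S(m) = m/3
v(A) = 2 - A² (v(A) = 6 - (A*A + (7 + 3*(-1))) = 6 - (A² + (7 - 3)) = 6 - (A² + 4) = 6 - (4 + A²) = 6 + (-4 - A²) = 2 - A²)
S(-22) - v(-22) = (⅓)*(-22) - (2 - 1*(-22)²) = -22/3 - (2 - 1*484) = -22/3 - (2 - 484) = -22/3 - 1*(-482) = -22/3 + 482 = 1424/3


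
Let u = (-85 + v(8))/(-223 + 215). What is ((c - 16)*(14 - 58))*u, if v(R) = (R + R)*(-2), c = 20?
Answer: -2574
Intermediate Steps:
v(R) = -4*R (v(R) = (2*R)*(-2) = -4*R)
u = 117/8 (u = (-85 - 4*8)/(-223 + 215) = (-85 - 32)/(-8) = -117*(-⅛) = 117/8 ≈ 14.625)
((c - 16)*(14 - 58))*u = ((20 - 16)*(14 - 58))*(117/8) = (4*(-44))*(117/8) = -176*117/8 = -2574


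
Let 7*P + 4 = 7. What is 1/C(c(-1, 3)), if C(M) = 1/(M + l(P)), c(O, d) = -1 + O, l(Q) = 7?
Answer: 5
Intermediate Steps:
P = 3/7 (P = -4/7 + (⅐)*7 = -4/7 + 1 = 3/7 ≈ 0.42857)
C(M) = 1/(7 + M) (C(M) = 1/(M + 7) = 1/(7 + M))
1/C(c(-1, 3)) = 1/(1/(7 + (-1 - 1))) = 1/(1/(7 - 2)) = 1/(1/5) = 1/(⅕) = 5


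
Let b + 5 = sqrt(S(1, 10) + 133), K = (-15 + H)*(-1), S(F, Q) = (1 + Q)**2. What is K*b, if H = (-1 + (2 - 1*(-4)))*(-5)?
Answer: -200 + 40*sqrt(254) ≈ 437.50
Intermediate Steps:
H = -25 (H = (-1 + (2 + 4))*(-5) = (-1 + 6)*(-5) = 5*(-5) = -25)
K = 40 (K = (-15 - 25)*(-1) = -40*(-1) = 40)
b = -5 + sqrt(254) (b = -5 + sqrt((1 + 10)**2 + 133) = -5 + sqrt(11**2 + 133) = -5 + sqrt(121 + 133) = -5 + sqrt(254) ≈ 10.937)
K*b = 40*(-5 + sqrt(254)) = -200 + 40*sqrt(254)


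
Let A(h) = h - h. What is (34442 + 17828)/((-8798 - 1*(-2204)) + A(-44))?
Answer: -26135/3297 ≈ -7.9269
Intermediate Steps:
A(h) = 0
(34442 + 17828)/((-8798 - 1*(-2204)) + A(-44)) = (34442 + 17828)/((-8798 - 1*(-2204)) + 0) = 52270/((-8798 + 2204) + 0) = 52270/(-6594 + 0) = 52270/(-6594) = 52270*(-1/6594) = -26135/3297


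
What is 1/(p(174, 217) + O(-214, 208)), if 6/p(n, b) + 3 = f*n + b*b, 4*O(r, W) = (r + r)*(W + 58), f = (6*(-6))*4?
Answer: -11015/313508927 ≈ -3.5135e-5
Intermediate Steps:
f = -144 (f = -36*4 = -144)
O(r, W) = r*(58 + W)/2 (O(r, W) = ((r + r)*(W + 58))/4 = ((2*r)*(58 + W))/4 = (2*r*(58 + W))/4 = r*(58 + W)/2)
p(n, b) = 6/(-3 + b² - 144*n) (p(n, b) = 6/(-3 + (-144*n + b*b)) = 6/(-3 + (-144*n + b²)) = 6/(-3 + (b² - 144*n)) = 6/(-3 + b² - 144*n))
1/(p(174, 217) + O(-214, 208)) = 1/(6/(-3 + 217² - 144*174) + (½)*(-214)*(58 + 208)) = 1/(6/(-3 + 47089 - 25056) + (½)*(-214)*266) = 1/(6/22030 - 28462) = 1/(6*(1/22030) - 28462) = 1/(3/11015 - 28462) = 1/(-313508927/11015) = -11015/313508927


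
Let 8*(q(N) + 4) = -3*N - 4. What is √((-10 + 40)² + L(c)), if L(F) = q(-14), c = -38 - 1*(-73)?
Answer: √3603/2 ≈ 30.013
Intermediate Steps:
c = 35 (c = -38 + 73 = 35)
q(N) = -9/2 - 3*N/8 (q(N) = -4 + (-3*N - 4)/8 = -4 + (-4 - 3*N)/8 = -4 + (-½ - 3*N/8) = -9/2 - 3*N/8)
L(F) = ¾ (L(F) = -9/2 - 3/8*(-14) = -9/2 + 21/4 = ¾)
√((-10 + 40)² + L(c)) = √((-10 + 40)² + ¾) = √(30² + ¾) = √(900 + ¾) = √(3603/4) = √3603/2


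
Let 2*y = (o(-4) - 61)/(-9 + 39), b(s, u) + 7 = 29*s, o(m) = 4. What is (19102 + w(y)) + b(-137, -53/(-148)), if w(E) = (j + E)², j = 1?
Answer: 6048801/400 ≈ 15122.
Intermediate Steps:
b(s, u) = -7 + 29*s
y = -19/20 (y = ((4 - 61)/(-9 + 39))/2 = (-57/30)/2 = (-57*1/30)/2 = (½)*(-19/10) = -19/20 ≈ -0.95000)
w(E) = (1 + E)²
(19102 + w(y)) + b(-137, -53/(-148)) = (19102 + (1 - 19/20)²) + (-7 + 29*(-137)) = (19102 + (1/20)²) + (-7 - 3973) = (19102 + 1/400) - 3980 = 7640801/400 - 3980 = 6048801/400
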